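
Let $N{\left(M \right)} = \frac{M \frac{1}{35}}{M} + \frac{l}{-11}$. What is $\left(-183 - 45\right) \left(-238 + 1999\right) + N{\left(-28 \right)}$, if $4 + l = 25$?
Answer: $- \frac{154581304}{385} \approx -4.0151 \cdot 10^{5}$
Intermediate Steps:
$l = 21$ ($l = -4 + 25 = 21$)
$N{\left(M \right)} = - \frac{724}{385}$ ($N{\left(M \right)} = \frac{M \frac{1}{35}}{M} + \frac{21}{-11} = \frac{M \frac{1}{35}}{M} + 21 \left(- \frac{1}{11}\right) = \frac{\frac{1}{35} M}{M} - \frac{21}{11} = \frac{1}{35} - \frac{21}{11} = - \frac{724}{385}$)
$\left(-183 - 45\right) \left(-238 + 1999\right) + N{\left(-28 \right)} = \left(-183 - 45\right) \left(-238 + 1999\right) - \frac{724}{385} = \left(-183 - 45\right) 1761 - \frac{724}{385} = \left(-228\right) 1761 - \frac{724}{385} = -401508 - \frac{724}{385} = - \frac{154581304}{385}$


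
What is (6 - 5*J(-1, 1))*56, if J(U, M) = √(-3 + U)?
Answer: 336 - 560*I ≈ 336.0 - 560.0*I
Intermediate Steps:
(6 - 5*J(-1, 1))*56 = (6 - 5*√(-3 - 1))*56 = (6 - 10*I)*56 = 336 - 560*I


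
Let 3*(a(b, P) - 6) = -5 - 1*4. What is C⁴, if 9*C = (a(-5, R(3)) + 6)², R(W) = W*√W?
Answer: 6561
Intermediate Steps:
R(W) = W^(3/2)
a(b, P) = 3 (a(b, P) = 6 + (-5 - 1*4)/3 = 6 + (-5 - 4)/3 = 6 + (⅓)*(-9) = 6 - 3 = 3)
C = 9 (C = (3 + 6)²/9 = (⅑)*9² = (⅑)*81 = 9)
C⁴ = 9⁴ = 6561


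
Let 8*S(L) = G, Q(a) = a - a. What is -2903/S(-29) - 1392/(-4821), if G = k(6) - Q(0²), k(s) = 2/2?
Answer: -37320504/1607 ≈ -23224.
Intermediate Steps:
k(s) = 1 (k(s) = 2*(½) = 1)
Q(a) = 0
G = 1 (G = 1 - 1*0 = 1 + 0 = 1)
S(L) = ⅛ (S(L) = (⅛)*1 = ⅛)
-2903/S(-29) - 1392/(-4821) = -2903/⅛ - 1392/(-4821) = -2903*8 - 1392*(-1/4821) = -23224 + 464/1607 = -37320504/1607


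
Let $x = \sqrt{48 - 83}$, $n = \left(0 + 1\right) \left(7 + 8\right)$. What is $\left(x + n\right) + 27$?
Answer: $42 + i \sqrt{35} \approx 42.0 + 5.9161 i$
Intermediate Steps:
$n = 15$ ($n = 1 \cdot 15 = 15$)
$x = i \sqrt{35}$ ($x = \sqrt{-35} = i \sqrt{35} \approx 5.9161 i$)
$\left(x + n\right) + 27 = \left(i \sqrt{35} + 15\right) + 27 = \left(15 + i \sqrt{35}\right) + 27 = 42 + i \sqrt{35}$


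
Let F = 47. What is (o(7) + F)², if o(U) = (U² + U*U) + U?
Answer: 23104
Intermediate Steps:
o(U) = U + 2*U² (o(U) = (U² + U²) + U = 2*U² + U = U + 2*U²)
(o(7) + F)² = (7*(1 + 2*7) + 47)² = (7*(1 + 14) + 47)² = (7*15 + 47)² = (105 + 47)² = 152² = 23104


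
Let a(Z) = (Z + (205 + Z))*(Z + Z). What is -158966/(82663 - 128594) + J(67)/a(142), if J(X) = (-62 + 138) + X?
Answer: 22083130349/6378713556 ≈ 3.4620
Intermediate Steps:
J(X) = 76 + X
a(Z) = 2*Z*(205 + 2*Z) (a(Z) = (205 + 2*Z)*(2*Z) = 2*Z*(205 + 2*Z))
-158966/(82663 - 128594) + J(67)/a(142) = -158966/(82663 - 128594) + (76 + 67)/((2*142*(205 + 2*142))) = -158966/(-45931) + 143/((2*142*(205 + 284))) = -158966*(-1/45931) + 143/((2*142*489)) = 158966/45931 + 143/138876 = 22083130349/6378713556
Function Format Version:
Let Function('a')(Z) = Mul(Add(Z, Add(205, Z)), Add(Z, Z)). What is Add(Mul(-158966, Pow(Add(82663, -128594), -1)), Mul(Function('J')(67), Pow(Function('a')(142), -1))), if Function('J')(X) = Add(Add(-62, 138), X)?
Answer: Rational(22083130349, 6378713556) ≈ 3.4620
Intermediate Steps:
Function('J')(X) = Add(76, X)
Function('a')(Z) = Mul(2, Z, Add(205, Mul(2, Z))) (Function('a')(Z) = Mul(Add(205, Mul(2, Z)), Mul(2, Z)) = Mul(2, Z, Add(205, Mul(2, Z))))
Add(Mul(-158966, Pow(Add(82663, -128594), -1)), Mul(Function('J')(67), Pow(Function('a')(142), -1))) = Add(Mul(-158966, Pow(Add(82663, -128594), -1)), Mul(Add(76, 67), Pow(Mul(2, 142, Add(205, Mul(2, 142))), -1))) = Add(Mul(-158966, Pow(-45931, -1)), Mul(143, Pow(Mul(2, 142, Add(205, 284)), -1))) = Add(Mul(-158966, Rational(-1, 45931)), Mul(143, Pow(Mul(2, 142, 489), -1))) = Add(Rational(158966, 45931), Mul(143, Pow(138876, -1))) = Add(Rational(158966, 45931), Mul(143, Rational(1, 138876))) = Add(Rational(158966, 45931), Rational(143, 138876)) = Rational(22083130349, 6378713556)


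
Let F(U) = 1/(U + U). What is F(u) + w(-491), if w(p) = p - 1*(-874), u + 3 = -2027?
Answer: 1554979/4060 ≈ 383.00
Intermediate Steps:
u = -2030 (u = -3 - 2027 = -2030)
w(p) = 874 + p (w(p) = p + 874 = 874 + p)
F(U) = 1/(2*U)
F(u) + w(-491) = (½)/(-2030) + (874 - 491) = (½)*(-1/2030) + 383 = -1/4060 + 383 = 1554979/4060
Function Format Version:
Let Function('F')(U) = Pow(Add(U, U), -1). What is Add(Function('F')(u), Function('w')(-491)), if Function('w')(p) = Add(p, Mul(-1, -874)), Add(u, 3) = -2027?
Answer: Rational(1554979, 4060) ≈ 383.00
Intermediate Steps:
u = -2030 (u = Add(-3, -2027) = -2030)
Function('w')(p) = Add(874, p) (Function('w')(p) = Add(p, 874) = Add(874, p))
Function('F')(U) = Mul(Rational(1, 2), Pow(U, -1)) (Function('F')(U) = Pow(Mul(2, U), -1) = Mul(Rational(1, 2), Pow(U, -1)))
Add(Function('F')(u), Function('w')(-491)) = Add(Mul(Rational(1, 2), Pow(-2030, -1)), Add(874, -491)) = Add(Mul(Rational(1, 2), Rational(-1, 2030)), 383) = Add(Rational(-1, 4060), 383) = Rational(1554979, 4060)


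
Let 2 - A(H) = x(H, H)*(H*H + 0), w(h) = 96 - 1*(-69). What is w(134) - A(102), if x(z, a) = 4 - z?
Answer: -1019429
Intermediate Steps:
w(h) = 165 (w(h) = 96 + 69 = 165)
A(H) = 2 - H²*(4 - H) (A(H) = 2 - (4 - H)*(H*H + 0) = 2 - (4 - H)*(H² + 0) = 2 - (4 - H)*H² = 2 - H²*(4 - H))
w(134) - A(102) = 165 - (2 + 102²*(-4 + 102)) = 165 - (2 + 10404*98) = 165 - (2 + 1019592) = 165 - 1*1019594 = 165 - 1019594 = -1019429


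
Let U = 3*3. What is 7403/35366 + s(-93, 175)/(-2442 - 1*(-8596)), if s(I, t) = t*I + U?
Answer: -264852647/108821182 ≈ -2.4338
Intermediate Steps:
U = 9
s(I, t) = 9 + I*t (s(I, t) = t*I + 9 = I*t + 9 = 9 + I*t)
7403/35366 + s(-93, 175)/(-2442 - 1*(-8596)) = 7403/35366 + (9 - 93*175)/(-2442 - 1*(-8596)) = 7403*(1/35366) + (9 - 16275)/(-2442 + 8596) = 7403/35366 - 16266/6154 = 7403/35366 - 16266*1/6154 = 7403/35366 - 8133/3077 = -264852647/108821182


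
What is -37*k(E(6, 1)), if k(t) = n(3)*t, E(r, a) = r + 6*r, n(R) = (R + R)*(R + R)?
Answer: -55944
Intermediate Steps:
n(R) = 4*R² (n(R) = (2*R)*(2*R) = 4*R²)
E(r, a) = 7*r
k(t) = 36*t (k(t) = (4*3²)*t = (4*9)*t = 36*t)
-37*k(E(6, 1)) = -1332*7*6 = -1332*42 = -37*1512 = -55944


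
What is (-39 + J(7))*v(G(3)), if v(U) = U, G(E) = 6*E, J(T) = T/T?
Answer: -684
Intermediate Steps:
J(T) = 1
(-39 + J(7))*v(G(3)) = (-39 + 1)*(6*3) = -38*18 = -684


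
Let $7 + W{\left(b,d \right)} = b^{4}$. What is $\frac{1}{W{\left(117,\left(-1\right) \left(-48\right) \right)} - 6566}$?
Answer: $\frac{1}{187382148} \approx 5.3367 \cdot 10^{-9}$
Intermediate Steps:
$W{\left(b,d \right)} = -7 + b^{4}$
$\frac{1}{W{\left(117,\left(-1\right) \left(-48\right) \right)} - 6566} = \frac{1}{\left(-7 + 117^{4}\right) - 6566} = \frac{1}{\left(-7 + 187388721\right) - 6566} = \frac{1}{187388714 - 6566} = \frac{1}{187382148}$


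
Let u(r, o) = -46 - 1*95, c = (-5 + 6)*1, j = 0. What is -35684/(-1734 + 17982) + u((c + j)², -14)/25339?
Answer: -226621961/102927018 ≈ -2.2018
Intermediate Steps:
c = 1 (c = 1*1 = 1)
u(r, o) = -141 (u(r, o) = -46 - 95 = -141)
-35684/(-1734 + 17982) + u((c + j)², -14)/25339 = -35684/(-1734 + 17982) - 141/25339 = -35684/16248 - 141*1/25339 = -35684*1/16248 - 141/25339 = -8921/4062 - 141/25339 = -226621961/102927018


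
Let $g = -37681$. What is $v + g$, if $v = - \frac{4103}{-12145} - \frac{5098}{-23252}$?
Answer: $- \frac{5320394512287}{141197770} \approx -37680.0$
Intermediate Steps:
$v = \frac{78659083}{141197770}$ ($v = \left(-4103\right) \left(- \frac{1}{12145}\right) - - \frac{2549}{11626} = \frac{4103}{12145} + \frac{2549}{11626} = \frac{78659083}{141197770} \approx 0.55708$)
$v + g = \frac{78659083}{141197770} - 37681 = - \frac{5320394512287}{141197770}$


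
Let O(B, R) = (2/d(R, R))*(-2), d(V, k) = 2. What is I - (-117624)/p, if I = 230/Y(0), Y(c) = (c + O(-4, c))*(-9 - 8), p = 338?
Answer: 6031/17 ≈ 354.76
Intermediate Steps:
O(B, R) = -2 (O(B, R) = (2/2)*(-2) = (2*(1/2))*(-2) = 1*(-2) = -2)
Y(c) = 34 - 17*c (Y(c) = (c - 2)*(-9 - 8) = (-2 + c)*(-17) = 34 - 17*c)
I = 115/17 (I = 230/(34 - 17*0) = 230/(34 + 0) = 230/34 = 230*(1/34) = 115/17 ≈ 6.7647)
I - (-117624)/p = 115/17 - (-117624)/338 = 115/17 - 312*(-29/26) = 115/17 + 348 = 6031/17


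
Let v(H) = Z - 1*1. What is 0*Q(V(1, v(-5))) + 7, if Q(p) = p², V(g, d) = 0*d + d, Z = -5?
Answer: 7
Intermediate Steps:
v(H) = -6 (v(H) = -5 - 1*1 = -5 - 1 = -6)
V(g, d) = d (V(g, d) = 0 + d = d)
0*Q(V(1, v(-5))) + 7 = 0*(-6)² + 7 = 0*36 + 7 = 0 + 7 = 7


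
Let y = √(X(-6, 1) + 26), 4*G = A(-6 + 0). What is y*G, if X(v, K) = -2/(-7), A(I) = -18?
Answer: -9*√322/7 ≈ -23.071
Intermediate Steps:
X(v, K) = 2/7 (X(v, K) = -2*(-⅐) = 2/7)
G = -9/2 (G = (¼)*(-18) = -9/2 ≈ -4.5000)
y = 2*√322/7 (y = √(2/7 + 26) = √(184/7) = 2*√322/7 ≈ 5.1270)
y*G = (2*√322/7)*(-9/2) = -9*√322/7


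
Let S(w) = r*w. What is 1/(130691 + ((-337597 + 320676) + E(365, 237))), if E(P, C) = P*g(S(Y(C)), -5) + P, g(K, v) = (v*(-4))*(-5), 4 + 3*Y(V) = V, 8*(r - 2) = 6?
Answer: 1/77635 ≈ 1.2881e-5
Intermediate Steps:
r = 11/4 (r = 2 + (⅛)*6 = 2 + ¾ = 11/4 ≈ 2.7500)
Y(V) = -4/3 + V/3
S(w) = 11*w/4
g(K, v) = 20*v (g(K, v) = -4*v*(-5) = 20*v)
E(P, C) = -99*P (E(P, C) = P*(20*(-5)) + P = P*(-100) + P = -100*P + P = -99*P)
1/(130691 + ((-337597 + 320676) + E(365, 237))) = 1/(130691 + ((-337597 + 320676) - 99*365)) = 1/(130691 + (-16921 - 36135)) = 1/(130691 - 53056) = 1/77635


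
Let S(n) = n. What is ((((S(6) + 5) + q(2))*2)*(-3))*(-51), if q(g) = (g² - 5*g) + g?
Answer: 2142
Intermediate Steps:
q(g) = g² - 4*g
((((S(6) + 5) + q(2))*2)*(-3))*(-51) = ((((6 + 5) + 2*(-4 + 2))*2)*(-3))*(-51) = (((11 + 2*(-2))*2)*(-3))*(-51) = (((11 - 4)*2)*(-3))*(-51) = ((7*2)*(-3))*(-51) = (14*(-3))*(-51) = -42*(-51) = 2142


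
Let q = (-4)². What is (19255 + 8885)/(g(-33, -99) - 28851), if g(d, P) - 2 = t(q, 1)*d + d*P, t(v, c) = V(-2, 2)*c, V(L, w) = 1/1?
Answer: -5628/5123 ≈ -1.0986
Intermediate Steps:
q = 16
V(L, w) = 1
t(v, c) = c (t(v, c) = 1*c = c)
g(d, P) = 2 + d + P*d (g(d, P) = 2 + (1*d + d*P) = 2 + (d + P*d) = 2 + d + P*d)
(19255 + 8885)/(g(-33, -99) - 28851) = (19255 + 8885)/((2 - 33 - 99*(-33)) - 28851) = 28140/((2 - 33 + 3267) - 28851) = 28140/(3236 - 28851) = 28140/(-25615) = 28140*(-1/25615) = -5628/5123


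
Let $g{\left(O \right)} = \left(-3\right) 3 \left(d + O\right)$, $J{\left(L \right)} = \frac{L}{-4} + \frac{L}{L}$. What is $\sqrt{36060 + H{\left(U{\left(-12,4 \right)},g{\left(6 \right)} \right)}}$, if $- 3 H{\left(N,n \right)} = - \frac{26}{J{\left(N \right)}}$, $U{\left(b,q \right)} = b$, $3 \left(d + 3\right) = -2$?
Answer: $\frac{\sqrt{1298238}}{6} \approx 189.9$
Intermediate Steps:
$d = - \frac{11}{3}$ ($d = -3 + \frac{1}{3} \left(-2\right) = -3 - \frac{2}{3} = - \frac{11}{3} \approx -3.6667$)
$J{\left(L \right)} = 1 - \frac{L}{4}$ ($J{\left(L \right)} = L \left(- \frac{1}{4}\right) + 1 = - \frac{L}{4} + 1 = 1 - \frac{L}{4}$)
$g{\left(O \right)} = 33 - 9 O$ ($g{\left(O \right)} = \left(-3\right) 3 \left(- \frac{11}{3} + O\right) = - 9 \left(- \frac{11}{3} + O\right) = 33 - 9 O$)
$H{\left(N,n \right)} = \frac{26}{3 \left(1 - \frac{N}{4}\right)}$ ($H{\left(N,n \right)} = - \frac{\left(-26\right) \frac{1}{1 - \frac{N}{4}}}{3} = \frac{26}{3 \left(1 - \frac{N}{4}\right)}$)
$\sqrt{36060 + H{\left(U{\left(-12,4 \right)},g{\left(6 \right)} \right)}} = \sqrt{36060 - \frac{104}{-12 + 3 \left(-12\right)}} = \sqrt{36060 - \frac{104}{-12 - 36}} = \sqrt{36060 - \frac{104}{-48}} = \sqrt{36060 - - \frac{13}{6}} = \sqrt{36060 + \frac{13}{6}} = \sqrt{\frac{216373}{6}} = \frac{\sqrt{1298238}}{6}$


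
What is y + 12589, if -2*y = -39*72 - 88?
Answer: 14037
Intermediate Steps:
y = 1448 (y = -(-39*72 - 88)/2 = -(-2808 - 88)/2 = -½*(-2896) = 1448)
y + 12589 = 1448 + 12589 = 14037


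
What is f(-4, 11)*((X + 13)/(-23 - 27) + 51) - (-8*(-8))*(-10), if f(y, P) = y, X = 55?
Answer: 11036/25 ≈ 441.44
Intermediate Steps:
f(-4, 11)*((X + 13)/(-23 - 27) + 51) - (-8*(-8))*(-10) = -4*((55 + 13)/(-23 - 27) + 51) - (-8*(-8))*(-10) = -4*(68/(-50) + 51) - 64*(-10) = -4*(68*(-1/50) + 51) - 1*(-640) = -4*(-34/25 + 51) + 640 = -4*1241/25 + 640 = -4964/25 + 640 = 11036/25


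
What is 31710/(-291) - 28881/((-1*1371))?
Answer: -3896671/44329 ≈ -87.903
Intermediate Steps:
31710/(-291) - 28881/((-1*1371)) = 31710*(-1/291) - 28881/(-1371) = -10570/97 - 28881*(-1/1371) = -10570/97 + 9627/457 = -3896671/44329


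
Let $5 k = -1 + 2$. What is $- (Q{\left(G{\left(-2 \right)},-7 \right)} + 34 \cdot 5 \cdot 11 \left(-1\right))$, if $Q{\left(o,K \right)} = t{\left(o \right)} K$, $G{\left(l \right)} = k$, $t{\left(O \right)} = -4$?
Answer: $1842$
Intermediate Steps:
$k = \frac{1}{5}$ ($k = \frac{-1 + 2}{5} = \frac{1}{5} \cdot 1 = \frac{1}{5} \approx 0.2$)
$G{\left(l \right)} = \frac{1}{5}$
$Q{\left(o,K \right)} = - 4 K$
$- (Q{\left(G{\left(-2 \right)},-7 \right)} + 34 \cdot 5 \cdot 11 \left(-1\right)) = - (\left(-4\right) \left(-7\right) + 34 \cdot 5 \cdot 11 \left(-1\right)) = - (28 + 34 \cdot 5 \left(-11\right)) = - (28 + 34 \left(-55\right)) = - (28 - 1870) = \left(-1\right) \left(-1842\right) = 1842$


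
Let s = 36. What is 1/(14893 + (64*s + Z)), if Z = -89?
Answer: 1/17108 ≈ 5.8452e-5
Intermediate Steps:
1/(14893 + (64*s + Z)) = 1/(14893 + (64*36 - 89)) = 1/(14893 + (2304 - 89)) = 1/(14893 + 2215) = 1/17108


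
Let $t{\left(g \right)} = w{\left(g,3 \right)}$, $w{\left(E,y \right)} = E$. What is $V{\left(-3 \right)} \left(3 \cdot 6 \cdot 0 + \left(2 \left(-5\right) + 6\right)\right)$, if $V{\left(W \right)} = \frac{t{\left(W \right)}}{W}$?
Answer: $-4$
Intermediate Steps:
$t{\left(g \right)} = g$
$V{\left(W \right)} = 1$ ($V{\left(W \right)} = \frac{W}{W} = 1$)
$V{\left(-3 \right)} \left(3 \cdot 6 \cdot 0 + \left(2 \left(-5\right) + 6\right)\right) = 1 \left(3 \cdot 6 \cdot 0 + \left(2 \left(-5\right) + 6\right)\right) = 1 \left(18 \cdot 0 + \left(-10 + 6\right)\right) = 1 \left(0 - 4\right) = 1 \left(-4\right) = -4$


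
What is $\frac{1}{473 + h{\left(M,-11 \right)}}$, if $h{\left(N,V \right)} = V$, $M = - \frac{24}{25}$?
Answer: $\frac{1}{462} \approx 0.0021645$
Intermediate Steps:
$M = - \frac{24}{25}$ ($M = \left(-24\right) \frac{1}{25} = - \frac{24}{25} \approx -0.96$)
$\frac{1}{473 + h{\left(M,-11 \right)}} = \frac{1}{473 - 11} = \frac{1}{462}$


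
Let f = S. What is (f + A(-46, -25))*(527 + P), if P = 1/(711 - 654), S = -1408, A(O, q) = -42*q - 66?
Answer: -12736960/57 ≈ -2.2346e+5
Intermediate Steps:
A(O, q) = -66 - 42*q
f = -1408
P = 1/57 ≈ 0.017544
(f + A(-46, -25))*(527 + P) = (-1408 + (-66 - 42*(-25)))*(527 + 1/57) = (-1408 + (-66 + 1050))*(30040/57) = (-1408 + 984)*(30040/57) = -424*30040/57 = -12736960/57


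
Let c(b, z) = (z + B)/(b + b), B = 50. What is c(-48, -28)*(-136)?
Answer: 187/6 ≈ 31.167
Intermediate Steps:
c(b, z) = (50 + z)/(2*b) (c(b, z) = (z + 50)/(b + b) = (50 + z)/((2*b)) = (50 + z)*(1/(2*b)) = (50 + z)/(2*b))
c(-48, -28)*(-136) = ((1/2)*(50 - 28)/(-48))*(-136) = ((1/2)*(-1/48)*22)*(-136) = -11/48*(-136) = 187/6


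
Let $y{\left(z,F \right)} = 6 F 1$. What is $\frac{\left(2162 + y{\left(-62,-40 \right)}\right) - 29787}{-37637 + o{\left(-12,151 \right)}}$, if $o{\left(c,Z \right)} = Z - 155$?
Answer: $\frac{27865}{37641} \approx 0.74028$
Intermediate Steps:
$y{\left(z,F \right)} = 6 F$
$o{\left(c,Z \right)} = -155 + Z$
$\frac{\left(2162 + y{\left(-62,-40 \right)}\right) - 29787}{-37637 + o{\left(-12,151 \right)}} = \frac{\left(2162 + 6 \left(-40\right)\right) - 29787}{-37637 + \left(-155 + 151\right)} = \frac{\left(2162 - 240\right) - 29787}{-37637 - 4} = \frac{1922 - 29787}{-37641} = \left(-27865\right) \left(- \frac{1}{37641}\right) = \frac{27865}{37641}$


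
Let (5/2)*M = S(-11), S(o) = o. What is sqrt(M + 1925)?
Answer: 3*sqrt(5335)/5 ≈ 43.825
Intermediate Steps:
M = -22/5 (M = (2/5)*(-11) = -22/5 ≈ -4.4000)
sqrt(M + 1925) = sqrt(-22/5 + 1925) = sqrt(9603/5) = 3*sqrt(5335)/5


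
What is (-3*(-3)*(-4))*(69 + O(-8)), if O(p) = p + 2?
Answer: -2268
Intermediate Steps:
O(p) = 2 + p
(-3*(-3)*(-4))*(69 + O(-8)) = (-3*(-3)*(-4))*(69 + (2 - 8)) = (9*(-4))*(69 - 6) = -36*63 = -2268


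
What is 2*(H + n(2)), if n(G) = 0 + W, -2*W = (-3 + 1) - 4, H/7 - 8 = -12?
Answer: -50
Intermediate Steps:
H = -28 (H = 56 + 7*(-12) = 56 - 84 = -28)
W = 3 (W = -((-3 + 1) - 4)/2 = -(-2 - 4)/2 = -½*(-6) = 3)
n(G) = 3 (n(G) = 0 + 3 = 3)
2*(H + n(2)) = 2*(-28 + 3) = 2*(-25) = -50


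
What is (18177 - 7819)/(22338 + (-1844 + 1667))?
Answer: 10358/22161 ≈ 0.46740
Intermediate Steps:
(18177 - 7819)/(22338 + (-1844 + 1667)) = 10358/(22338 - 177) = 10358/22161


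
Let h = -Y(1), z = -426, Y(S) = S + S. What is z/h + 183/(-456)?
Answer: 32315/152 ≈ 212.60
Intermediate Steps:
Y(S) = 2*S
h = -2 ≈ -2.0000
z/h + 183/(-456) = -426/(-2) + 183/(-456) = -426*(-½) + 183*(-1/456) = 213 - 61/152 = 32315/152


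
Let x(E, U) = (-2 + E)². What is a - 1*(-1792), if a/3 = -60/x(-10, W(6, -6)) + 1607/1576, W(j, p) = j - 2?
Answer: 2827043/1576 ≈ 1793.8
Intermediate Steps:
W(j, p) = -2 + j
a = 2851/1576 (a = 3*(-60/(-2 - 10)² + 1607/1576) = 3*(-60/((-12)²) + 1607*(1/1576)) = 3*(-60/144 + 1607/1576) = 3*(-60*1/144 + 1607/1576) = 3*(-5/12 + 1607/1576) = 3*(2851/4728) = 2851/1576 ≈ 1.8090)
a - 1*(-1792) = 2851/1576 - 1*(-1792) = 2851/1576 + 1792 = 2827043/1576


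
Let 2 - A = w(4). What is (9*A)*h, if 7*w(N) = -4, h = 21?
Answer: 486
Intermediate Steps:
w(N) = -4/7 (w(N) = (1/7)*(-4) = -4/7)
A = 18/7 (A = 2 - 1*(-4/7) = 2 + 4/7 = 18/7 ≈ 2.5714)
(9*A)*h = (9*(18/7))*21 = (162/7)*21 = 486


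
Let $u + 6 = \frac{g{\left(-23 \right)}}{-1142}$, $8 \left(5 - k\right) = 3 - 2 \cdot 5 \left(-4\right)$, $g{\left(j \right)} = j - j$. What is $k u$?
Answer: $\frac{9}{4} \approx 2.25$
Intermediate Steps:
$g{\left(j \right)} = 0$
$k = - \frac{3}{8}$ ($k = 5 - \frac{3 - 2 \cdot 5 \left(-4\right)}{8} = 5 - \frac{3 - 10 \left(-4\right)}{8} = 5 - \frac{3 - -40}{8} = 5 - \frac{3 + 40}{8} = 5 - \frac{43}{8} = - \frac{3}{8} \approx -0.375$)
$u = -6$ ($u = -6 + \frac{0}{-1142} = -6 + 0 \left(- \frac{1}{1142}\right) = -6 + 0 = -6$)
$k u = \left(- \frac{3}{8}\right) \left(-6\right) = \frac{9}{4}$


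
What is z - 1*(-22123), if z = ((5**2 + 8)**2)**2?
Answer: 1208044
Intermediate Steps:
z = 1185921 (z = ((25 + 8)**2)**2 = (33**2)**2 = 1089**2 = 1185921)
z - 1*(-22123) = 1185921 - 1*(-22123) = 1185921 + 22123 = 1208044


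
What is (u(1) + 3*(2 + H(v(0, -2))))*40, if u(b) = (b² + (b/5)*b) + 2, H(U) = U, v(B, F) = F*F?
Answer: 848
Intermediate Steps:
v(B, F) = F²
u(b) = 2 + 6*b²/5 (u(b) = (b² + (b*(⅕))*b) + 2 = (b² + (b/5)*b) + 2 = (b² + b²/5) + 2 = 6*b²/5 + 2 = 2 + 6*b²/5)
(u(1) + 3*(2 + H(v(0, -2))))*40 = ((2 + (6/5)*1²) + 3*(2 + (-2)²))*40 = ((2 + (6/5)*1) + 3*(2 + 4))*40 = ((2 + 6/5) + 3*6)*40 = (16/5 + 18)*40 = (106/5)*40 = 848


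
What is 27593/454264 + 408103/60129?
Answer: 187045640689/27314440056 ≈ 6.8479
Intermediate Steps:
27593/454264 + 408103/60129 = 187045640689/27314440056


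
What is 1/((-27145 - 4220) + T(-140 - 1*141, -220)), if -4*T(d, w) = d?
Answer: -4/125179 ≈ -3.1954e-5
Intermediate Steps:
T(d, w) = -d/4
1/((-27145 - 4220) + T(-140 - 1*141, -220)) = 1/((-27145 - 4220) - (-140 - 1*141)/4) = 1/(-31365 - (-140 - 141)/4) = 1/(-31365 - 1/4*(-281)) = 1/(-31365 + 281/4) = 1/(-125179/4) = -4/125179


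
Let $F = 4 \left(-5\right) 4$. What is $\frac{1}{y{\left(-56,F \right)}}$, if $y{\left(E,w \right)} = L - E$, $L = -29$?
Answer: $\frac{1}{27} \approx 0.037037$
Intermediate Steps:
$F = -80$ ($F = \left(-20\right) 4 = -80$)
$y{\left(E,w \right)} = -29 - E$
$\frac{1}{y{\left(-56,F \right)}} = \frac{1}{-29 - -56} = \frac{1}{-29 + 56} = \frac{1}{27}$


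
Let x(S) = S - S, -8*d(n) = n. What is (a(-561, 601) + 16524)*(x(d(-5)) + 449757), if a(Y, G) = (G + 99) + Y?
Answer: 7494300891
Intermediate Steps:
d(n) = -n/8
x(S) = 0
a(Y, G) = 99 + G + Y (a(Y, G) = (99 + G) + Y = 99 + G + Y)
(a(-561, 601) + 16524)*(x(d(-5)) + 449757) = ((99 + 601 - 561) + 16524)*(0 + 449757) = (139 + 16524)*449757 = 16663*449757 = 7494300891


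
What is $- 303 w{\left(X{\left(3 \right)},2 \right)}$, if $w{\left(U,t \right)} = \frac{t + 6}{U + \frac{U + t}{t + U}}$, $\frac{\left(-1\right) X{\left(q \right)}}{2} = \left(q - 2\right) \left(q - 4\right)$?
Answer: $-808$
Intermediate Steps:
$X{\left(q \right)} = - 2 \left(-4 + q\right) \left(-2 + q\right)$ ($X{\left(q \right)} = - 2 \left(q - 2\right) \left(q - 4\right) = - 2 \left(-2 + q\right) \left(-4 + q\right) = - 2 \left(-4 + q\right) \left(-2 + q\right)$)
$w{\left(U,t \right)} = \frac{6 + t}{1 + U}$ ($w{\left(U,t \right)} = \frac{6 + t}{U + \frac{U + t}{U + t}} = \frac{6 + t}{U + 1} = \frac{6 + t}{1 + U}$)
$- 303 w{\left(X{\left(3 \right)},2 \right)} = - 303 \frac{6 + 2}{1 - \left(-20 + 18\right)} = - 303 \frac{1}{1 - -2} \cdot 8 = - 303 \frac{1}{1 + 2} \cdot 8 = - 303 \cdot \frac{1}{3} \cdot 8 = \left(-303\right) \frac{8}{3} = -808$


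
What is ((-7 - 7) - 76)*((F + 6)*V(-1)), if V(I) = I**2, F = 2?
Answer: -720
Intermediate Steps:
((-7 - 7) - 76)*((F + 6)*V(-1)) = ((-7 - 7) - 76)*((2 + 6)*(-1)**2) = (-14 - 76)*(8*1) = -90*8 = -720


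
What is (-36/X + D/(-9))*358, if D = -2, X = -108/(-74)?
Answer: -78760/9 ≈ -8751.1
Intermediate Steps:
X = 54/37 (X = -108*(-1/74) = 54/37 ≈ 1.4595)
(-36/X + D/(-9))*358 = (-36/54/37 - 2/(-9))*358 = (-36*37/54 - 2*(-1/9))*358 = (-74/3 + 2/9)*358 = -220/9*358 = -78760/9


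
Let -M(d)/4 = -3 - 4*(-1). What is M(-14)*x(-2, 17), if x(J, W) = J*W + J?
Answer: 144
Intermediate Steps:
x(J, W) = J + J*W
M(d) = -4 (M(d) = -4*(-3 - 4*(-1)) = -4*(-3 + 4) = -4*1 = -4)
M(-14)*x(-2, 17) = -(-8)*(1 + 17) = -(-8)*18 = -4*(-36) = 144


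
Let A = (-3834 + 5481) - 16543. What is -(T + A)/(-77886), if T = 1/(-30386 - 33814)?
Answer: -956323201/5000281200 ≈ -0.19125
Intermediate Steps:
T = -1/64200 (T = 1/(-64200) = -1/64200 ≈ -1.5576e-5)
A = -14896 (A = 1647 - 16543 = -14896)
-(T + A)/(-77886) = -(-1/64200 - 14896)/(-77886) = -(-956323201)*(-1)/(64200*77886) = -1*956323201/5000281200 = -956323201/5000281200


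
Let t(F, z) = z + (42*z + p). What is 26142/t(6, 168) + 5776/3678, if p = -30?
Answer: 11475235/2204961 ≈ 5.2043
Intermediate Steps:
t(F, z) = -30 + 43*z (t(F, z) = z + (42*z - 30) = z + (-30 + 42*z) = -30 + 43*z)
26142/t(6, 168) + 5776/3678 = 26142/(-30 + 43*168) + 5776/3678 = 26142/(-30 + 7224) + 5776*(1/3678) = 26142/7194 + 2888/1839 = 26142*(1/7194) + 2888/1839 = 4357/1199 + 2888/1839 = 11475235/2204961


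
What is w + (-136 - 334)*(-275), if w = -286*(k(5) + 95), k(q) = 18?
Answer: 96932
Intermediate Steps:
w = -32318 (w = -286*(18 + 95) = -286*113 = -32318)
w + (-136 - 334)*(-275) = -32318 + (-136 - 334)*(-275) = -32318 - 470*(-275) = -32318 + 129250 = 96932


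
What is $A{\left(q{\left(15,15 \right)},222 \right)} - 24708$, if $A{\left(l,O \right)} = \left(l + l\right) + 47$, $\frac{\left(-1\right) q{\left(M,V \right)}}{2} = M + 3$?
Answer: $-24733$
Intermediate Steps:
$q{\left(M,V \right)} = -6 - 2 M$ ($q{\left(M,V \right)} = - 2 \left(M + 3\right) = - 2 \left(3 + M\right) = -6 - 2 M$)
$A{\left(l,O \right)} = 47 + 2 l$ ($A{\left(l,O \right)} = 2 l + 47 = 47 + 2 l$)
$A{\left(q{\left(15,15 \right)},222 \right)} - 24708 = \left(47 + 2 \left(-6 - 30\right)\right) - 24708 = \left(47 + 2 \left(-36\right)\right) - 24708 = \left(47 - 72\right) - 24708 = -25 - 24708 = -24733$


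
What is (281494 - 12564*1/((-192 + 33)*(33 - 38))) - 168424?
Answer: 29959362/265 ≈ 1.1305e+5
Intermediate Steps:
(281494 - 12564*1/((-192 + 33)*(33 - 38))) - 168424 = (281494 - 12564/((-5*(-159)))) - 168424 = (281494 - 12564/795) - 168424 = (281494 - 12564*1/795) - 168424 = (281494 - 4188/265) - 168424 = 74591722/265 - 168424 = 29959362/265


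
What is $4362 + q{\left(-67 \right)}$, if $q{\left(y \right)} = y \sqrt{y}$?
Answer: $4362 - 67 i \sqrt{67} \approx 4362.0 - 548.42 i$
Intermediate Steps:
$q{\left(y \right)} = y^{\frac{3}{2}}$
$4362 + q{\left(-67 \right)} = 4362 + \left(-67\right)^{\frac{3}{2}} = 4362 - 67 i \sqrt{67}$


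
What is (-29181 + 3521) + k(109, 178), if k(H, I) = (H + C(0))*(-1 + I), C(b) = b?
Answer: -6367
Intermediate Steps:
k(H, I) = H*(-1 + I) (k(H, I) = (H + 0)*(-1 + I) = H*(-1 + I))
(-29181 + 3521) + k(109, 178) = (-29181 + 3521) + 109*(-1 + 178) = -25660 + 109*177 = -25660 + 19293 = -6367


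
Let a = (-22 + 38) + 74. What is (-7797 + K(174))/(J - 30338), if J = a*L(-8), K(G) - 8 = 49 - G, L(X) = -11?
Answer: 3957/15664 ≈ 0.25262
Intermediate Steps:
K(G) = 57 - G (K(G) = 8 + (49 - G) = 57 - G)
a = 90 (a = 16 + 74 = 90)
J = -990 (J = 90*(-11) = -990)
(-7797 + K(174))/(J - 30338) = (-7797 + (57 - 1*174))/(-990 - 30338) = (-7797 + (57 - 174))/(-31328) = (-7797 - 117)*(-1/31328) = -7914*(-1/31328) = 3957/15664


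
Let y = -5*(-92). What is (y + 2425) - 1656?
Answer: 1229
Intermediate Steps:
y = 460
(y + 2425) - 1656 = (460 + 2425) - 1656 = 2885 - 1656 = 1229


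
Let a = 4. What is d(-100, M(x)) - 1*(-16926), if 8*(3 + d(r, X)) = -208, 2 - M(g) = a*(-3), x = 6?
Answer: 16897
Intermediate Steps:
M(g) = 14 (M(g) = 2 - 4*(-3) = 2 - 1*(-12) = 2 + 12 = 14)
d(r, X) = -29 (d(r, X) = -3 + (⅛)*(-208) = -3 - 26 = -29)
d(-100, M(x)) - 1*(-16926) = -29 - 1*(-16926) = -29 + 16926 = 16897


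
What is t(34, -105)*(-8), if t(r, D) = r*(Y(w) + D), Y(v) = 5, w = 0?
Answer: 27200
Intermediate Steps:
t(r, D) = r*(5 + D)
t(34, -105)*(-8) = (34*(5 - 105))*(-8) = (34*(-100))*(-8) = -3400*(-8) = 27200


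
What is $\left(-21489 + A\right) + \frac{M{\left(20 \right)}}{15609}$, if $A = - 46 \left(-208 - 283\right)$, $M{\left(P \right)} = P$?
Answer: $\frac{17123093}{15609} \approx 1097.0$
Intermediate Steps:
$A = 22586$ ($A = \left(-46\right) \left(-491\right) = 22586$)
$\left(-21489 + A\right) + \frac{M{\left(20 \right)}}{15609} = \left(-21489 + 22586\right) + \frac{20}{15609} = 1097 + 20 \cdot \frac{1}{15609} = 1097 + \frac{20}{15609} = \frac{17123093}{15609}$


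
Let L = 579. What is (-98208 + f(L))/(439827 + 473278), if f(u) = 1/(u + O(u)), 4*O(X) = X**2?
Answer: -33150797852/308224984485 ≈ -0.10755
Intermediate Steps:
O(X) = X**2/4
f(u) = 1/(u + u**2/4)
(-98208 + f(L))/(439827 + 473278) = (-98208 + 4/(579*(4 + 579)))/(439827 + 473278) = (-98208 + 4*(1/579)/583)/913105 = (-98208 + 4*(1/579)*(1/583))*(1/913105) = (-98208 + 4/337557)*(1/913105) = -33150797852/337557*1/913105 = -33150797852/308224984485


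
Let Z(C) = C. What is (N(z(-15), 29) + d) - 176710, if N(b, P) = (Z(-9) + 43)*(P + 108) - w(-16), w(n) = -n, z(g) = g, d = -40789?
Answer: -212857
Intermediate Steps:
N(b, P) = 3656 + 34*P (N(b, P) = (-9 + 43)*(P + 108) - (-1)*(-16) = 34*(108 + P) - 1*16 = (3672 + 34*P) - 16 = 3656 + 34*P)
(N(z(-15), 29) + d) - 176710 = ((3656 + 34*29) - 40789) - 176710 = ((3656 + 986) - 40789) - 176710 = (4642 - 40789) - 176710 = -36147 - 176710 = -212857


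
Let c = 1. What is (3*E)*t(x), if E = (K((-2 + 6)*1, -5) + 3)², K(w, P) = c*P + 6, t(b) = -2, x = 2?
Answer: -96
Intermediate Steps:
K(w, P) = 6 + P (K(w, P) = 1*P + 6 = P + 6 = 6 + P)
E = 16 (E = ((6 - 5) + 3)² = (1 + 3)² = 4² = 16)
(3*E)*t(x) = (3*16)*(-2) = 48*(-2) = -96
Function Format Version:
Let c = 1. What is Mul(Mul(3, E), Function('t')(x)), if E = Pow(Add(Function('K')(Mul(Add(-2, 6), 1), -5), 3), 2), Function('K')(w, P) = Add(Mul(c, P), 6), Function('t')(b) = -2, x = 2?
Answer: -96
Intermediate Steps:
Function('K')(w, P) = Add(6, P) (Function('K')(w, P) = Add(Mul(1, P), 6) = Add(P, 6) = Add(6, P))
E = 16 (E = Pow(Add(Add(6, -5), 3), 2) = Pow(Add(1, 3), 2) = Pow(4, 2) = 16)
Mul(Mul(3, E), Function('t')(x)) = Mul(Mul(3, 16), -2) = Mul(48, -2) = -96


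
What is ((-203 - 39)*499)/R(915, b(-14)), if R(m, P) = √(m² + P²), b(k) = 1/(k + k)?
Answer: -3381224*√656384401/656384401 ≈ -131.98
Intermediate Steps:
b(k) = 1/(2*k)
R(m, P) = √(P² + m²)
((-203 - 39)*499)/R(915, b(-14)) = ((-203 - 39)*499)/(√(((½)/(-14))² + 915²)) = (-242*499)/(√(((½)*(-1/14))² + 837225)) = -120758/√((-1/28)² + 837225) = -120758/√(1/784 + 837225) = -120758*28*√656384401/656384401 = -3381224*√656384401/656384401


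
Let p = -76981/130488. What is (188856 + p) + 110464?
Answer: 39057591179/130488 ≈ 2.9932e+5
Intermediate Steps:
p = -76981/130488 (p = -76981*1/130488 = -76981/130488 ≈ -0.58995)
(188856 + p) + 110464 = (188856 - 76981/130488) + 110464 = 24643364747/130488 + 110464 = 39057591179/130488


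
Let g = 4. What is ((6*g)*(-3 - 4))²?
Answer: 28224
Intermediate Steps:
((6*g)*(-3 - 4))² = ((6*4)*(-3 - 4))² = (24*(-7))² = (-168)² = 28224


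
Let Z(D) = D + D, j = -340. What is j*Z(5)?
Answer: -3400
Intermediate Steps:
Z(D) = 2*D
j*Z(5) = -680*5 = -340*10 = -3400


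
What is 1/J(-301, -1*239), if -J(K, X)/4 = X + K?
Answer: 1/2160 ≈ 0.00046296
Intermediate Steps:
J(K, X) = -4*K - 4*X (J(K, X) = -4*(X + K) = -4*(K + X) = -4*K - 4*X)
1/J(-301, -1*239) = 1/(-4*(-301) - (-4)*239) = 1/(1204 - 4*(-239)) = 1/(1204 + 956) = 1/2160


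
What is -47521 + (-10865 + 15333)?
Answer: -43053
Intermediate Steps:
-47521 + (-10865 + 15333) = -47521 + 4468 = -43053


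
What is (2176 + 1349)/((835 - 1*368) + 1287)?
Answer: 3525/1754 ≈ 2.0097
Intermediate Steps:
(2176 + 1349)/((835 - 1*368) + 1287) = 3525/((835 - 368) + 1287) = 3525/(467 + 1287) = 3525/1754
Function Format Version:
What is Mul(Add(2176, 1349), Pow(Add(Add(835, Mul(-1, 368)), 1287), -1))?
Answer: Rational(3525, 1754) ≈ 2.0097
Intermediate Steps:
Mul(Add(2176, 1349), Pow(Add(Add(835, Mul(-1, 368)), 1287), -1)) = Mul(3525, Pow(Add(Add(835, -368), 1287), -1)) = Mul(3525, Pow(Add(467, 1287), -1)) = Mul(3525, Pow(1754, -1)) = Mul(3525, Rational(1, 1754)) = Rational(3525, 1754)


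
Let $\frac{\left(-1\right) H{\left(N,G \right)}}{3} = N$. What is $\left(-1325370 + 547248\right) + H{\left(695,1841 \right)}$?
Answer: $-780207$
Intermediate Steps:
$H{\left(N,G \right)} = - 3 N$
$\left(-1325370 + 547248\right) + H{\left(695,1841 \right)} = \left(-1325370 + 547248\right) - 2085 = -778122 - 2085 = -780207$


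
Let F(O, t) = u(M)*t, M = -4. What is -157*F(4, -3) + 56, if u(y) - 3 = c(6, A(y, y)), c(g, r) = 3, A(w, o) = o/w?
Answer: 2882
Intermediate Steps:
u(y) = 6 (u(y) = 3 + 3 = 6)
F(O, t) = 6*t
-157*F(4, -3) + 56 = -942*(-3) + 56 = -157*(-18) + 56 = 2826 + 56 = 2882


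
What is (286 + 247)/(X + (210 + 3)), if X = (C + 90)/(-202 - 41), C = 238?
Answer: 129519/51431 ≈ 2.5183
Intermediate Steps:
X = -328/243 (X = (238 + 90)/(-202 - 41) = 328/(-243) = 328*(-1/243) = -328/243 ≈ -1.3498)
(286 + 247)/(X + (210 + 3)) = (286 + 247)/(-328/243 + (210 + 3)) = 533/(-328/243 + 213) = 533/(51431/243) = 533*(243/51431) = 129519/51431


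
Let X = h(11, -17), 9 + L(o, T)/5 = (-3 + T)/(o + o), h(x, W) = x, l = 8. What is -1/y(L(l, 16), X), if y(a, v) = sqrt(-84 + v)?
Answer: I*sqrt(73)/73 ≈ 0.11704*I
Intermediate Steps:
L(o, T) = -45 + 5*(-3 + T)/(2*o) (L(o, T) = -45 + 5*((-3 + T)/(o + o)) = -45 + 5*((-3 + T)/((2*o))) = -45 + 5*((-3 + T)*(1/(2*o))) = -45 + 5*((-3 + T)/(2*o)) = -45 + 5*(-3 + T)/(2*o))
X = 11
-1/y(L(l, 16), X) = -1/(sqrt(-84 + 11)) = -1/(sqrt(-73)) = -1/(I*sqrt(73)) = -(-1)*I*sqrt(73)/73 = I*sqrt(73)/73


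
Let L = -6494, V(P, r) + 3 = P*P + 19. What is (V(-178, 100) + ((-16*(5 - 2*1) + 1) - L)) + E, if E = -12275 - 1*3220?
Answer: 22652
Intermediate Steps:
V(P, r) = 16 + P**2 (V(P, r) = -3 + (P*P + 19) = -3 + (P**2 + 19) = -3 + (19 + P**2) = 16 + P**2)
E = -15495 (E = -12275 - 3220 = -15495)
(V(-178, 100) + ((-16*(5 - 2*1) + 1) - L)) + E = ((16 + (-178)**2) + ((-16*(5 - 2*1) + 1) - 1*(-6494))) - 15495 = ((16 + 31684) + ((-16*(5 - 2) + 1) + 6494)) - 15495 = (31700 + ((-16*3 + 1) + 6494)) - 15495 = (31700 + ((-48 + 1) + 6494)) - 15495 = (31700 + (-47 + 6494)) - 15495 = (31700 + 6447) - 15495 = 38147 - 15495 = 22652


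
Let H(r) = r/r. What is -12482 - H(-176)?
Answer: -12483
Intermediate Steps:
H(r) = 1
-12482 - H(-176) = -12482 - 1*1 = -12482 - 1 = -12483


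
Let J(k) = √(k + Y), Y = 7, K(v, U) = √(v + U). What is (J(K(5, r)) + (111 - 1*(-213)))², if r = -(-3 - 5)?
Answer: (324 + √(7 + √13))² ≈ 1.0710e+5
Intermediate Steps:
r = 8 (r = -1*(-8) = 8)
K(v, U) = √(U + v)
J(k) = √(7 + k) (J(k) = √(k + 7) = √(7 + k))
(J(K(5, r)) + (111 - 1*(-213)))² = (√(7 + √(8 + 5)) + (111 - 1*(-213)))² = (√(7 + √13) + (111 + 213))² = (√(7 + √13) + 324)² = (324 + √(7 + √13))²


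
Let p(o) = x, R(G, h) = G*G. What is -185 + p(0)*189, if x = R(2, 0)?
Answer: 571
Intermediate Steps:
R(G, h) = G²
x = 4 (x = 2² = 4)
p(o) = 4
-185 + p(0)*189 = -185 + 4*189 = -185 + 756 = 571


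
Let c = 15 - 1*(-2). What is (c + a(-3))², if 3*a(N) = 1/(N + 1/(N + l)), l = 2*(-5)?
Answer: 4108729/14400 ≈ 285.33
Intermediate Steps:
l = -10
a(N) = 1/(3*(N + 1/(-10 + N))) (a(N) = 1/(3*(N + 1/(N - 10))) = 1/(3*(N + 1/(-10 + N))))
c = 17 (c = 15 + 2 = 17)
(c + a(-3))² = (17 + (-10 - 3)/(3*(1 + (-3)² - 10*(-3))))² = (17 + (⅓)*(-13)/(1 + 9 + 30))² = (17 + (⅓)*(-13)/40)² = (17 + (⅓)*(1/40)*(-13))² = (17 - 13/120)² = (2027/120)² = 4108729/14400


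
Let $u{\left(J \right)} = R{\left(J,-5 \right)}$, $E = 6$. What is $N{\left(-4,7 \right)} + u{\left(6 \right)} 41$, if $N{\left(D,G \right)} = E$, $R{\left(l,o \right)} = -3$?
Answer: $-117$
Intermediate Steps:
$N{\left(D,G \right)} = 6$
$u{\left(J \right)} = -3$
$N{\left(-4,7 \right)} + u{\left(6 \right)} 41 = 6 - 123 = -117$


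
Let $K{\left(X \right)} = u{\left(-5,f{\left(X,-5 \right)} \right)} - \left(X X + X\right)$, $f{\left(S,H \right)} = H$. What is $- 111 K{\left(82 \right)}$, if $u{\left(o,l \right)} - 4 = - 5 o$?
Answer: $752247$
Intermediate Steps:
$u{\left(o,l \right)} = 4 - 5 o$
$K{\left(X \right)} = 29 - X - X^{2}$ ($K{\left(X \right)} = \left(4 - -25\right) - \left(X X + X\right) = \left(4 + 25\right) - \left(X^{2} + X\right) = 29 - \left(X + X^{2}\right) = 29 - X - X^{2}$)
$- 111 K{\left(82 \right)} = - 111 \left(29 - 82 - 82^{2}\right) = - 111 \left(29 - 82 - 6724\right) = \left(-111\right) \left(-6777\right) = 752247$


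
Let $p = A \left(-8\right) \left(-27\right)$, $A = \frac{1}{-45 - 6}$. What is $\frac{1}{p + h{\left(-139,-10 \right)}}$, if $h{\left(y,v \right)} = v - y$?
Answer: $\frac{17}{2121} \approx 0.0080151$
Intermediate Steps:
$A = - \frac{1}{51}$ ($A = \frac{1}{-51} = - \frac{1}{51} \approx -0.019608$)
$p = - \frac{72}{17}$ ($p = \left(- \frac{1}{51}\right) \left(-8\right) \left(-27\right) = \frac{8}{51} \left(-27\right) = - \frac{72}{17} \approx -4.2353$)
$\frac{1}{p + h{\left(-139,-10 \right)}} = \frac{1}{- \frac{72}{17} - -129} = \frac{1}{- \frac{72}{17} + \left(-10 + 139\right)} = \frac{1}{- \frac{72}{17} + 129} = \frac{1}{\frac{2121}{17}} = \frac{17}{2121}$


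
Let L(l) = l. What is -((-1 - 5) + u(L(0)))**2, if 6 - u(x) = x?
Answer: 0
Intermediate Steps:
u(x) = 6 - x
-((-1 - 5) + u(L(0)))**2 = -((-1 - 5) + (6 - 1*0))**2 = -(-6 + (6 + 0))**2 = -(-6 + 6)**2 = -1*0**2 = -1*0 = 0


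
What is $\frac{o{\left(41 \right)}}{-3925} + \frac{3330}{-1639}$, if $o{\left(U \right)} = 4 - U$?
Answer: $- \frac{13009607}{6433075} \approx -2.0223$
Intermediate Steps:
$\frac{o{\left(41 \right)}}{-3925} + \frac{3330}{-1639} = \frac{4 - 41}{-3925} + \frac{3330}{-1639} = \left(4 - 41\right) \left(- \frac{1}{3925}\right) + 3330 \left(- \frac{1}{1639}\right) = \left(-37\right) \left(- \frac{1}{3925}\right) - \frac{3330}{1639} = \frac{37}{3925} - \frac{3330}{1639} = - \frac{13009607}{6433075}$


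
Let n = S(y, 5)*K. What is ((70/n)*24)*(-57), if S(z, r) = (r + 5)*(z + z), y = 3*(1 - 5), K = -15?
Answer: -133/5 ≈ -26.600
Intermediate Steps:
y = -12 (y = 3*(-4) = -12)
S(z, r) = 2*z*(5 + r) (S(z, r) = (5 + r)*(2*z) = 2*z*(5 + r))
n = 3600 (n = (2*(-12)*(5 + 5))*(-15) = (2*(-12)*10)*(-15) = -240*(-15) = 3600)
((70/n)*24)*(-57) = ((70/3600)*24)*(-57) = ((70*(1/3600))*24)*(-57) = ((7/360)*24)*(-57) = (7/15)*(-57) = -133/5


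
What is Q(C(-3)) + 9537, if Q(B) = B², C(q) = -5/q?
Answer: 85858/9 ≈ 9539.8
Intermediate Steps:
Q(C(-3)) + 9537 = (-5/(-3))² + 9537 = (-5*(-⅓))² + 9537 = (5/3)² + 9537 = 25/9 + 9537 = 85858/9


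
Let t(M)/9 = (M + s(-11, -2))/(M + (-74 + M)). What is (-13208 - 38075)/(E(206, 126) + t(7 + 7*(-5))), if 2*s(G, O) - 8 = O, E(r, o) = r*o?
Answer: -1333358/674901 ≈ -1.9756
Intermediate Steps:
E(r, o) = o*r
s(G, O) = 4 + O/2
t(M) = 9*(3 + M)/(-74 + 2*M) (t(M) = 9*((M + (4 + (½)*(-2)))/(M + (-74 + M))) = 9*((M + (4 - 1))/(-74 + 2*M)) = 9*((M + 3)/(-74 + 2*M)) = 9*((3 + M)/(-74 + 2*M)) = 9*(3 + M)/(-74 + 2*M))
(-13208 - 38075)/(E(206, 126) + t(7 + 7*(-5))) = (-13208 - 38075)/(126*206 + 9*(3 + (7 + 7*(-5)))/(2*(-37 + (7 + 7*(-5))))) = -51283/(25956 + 9*(3 + (7 - 35))/(2*(-37 + (7 - 35)))) = -51283/(25956 + 9*(3 - 28)/(2*(-37 - 28))) = -51283/(25956 + (9/2)*(-25)/(-65)) = -51283/(25956 + (9/2)*(-1/65)*(-25)) = -51283/(25956 + 45/26) = -51283/674901/26 = -51283*26/674901 = -1333358/674901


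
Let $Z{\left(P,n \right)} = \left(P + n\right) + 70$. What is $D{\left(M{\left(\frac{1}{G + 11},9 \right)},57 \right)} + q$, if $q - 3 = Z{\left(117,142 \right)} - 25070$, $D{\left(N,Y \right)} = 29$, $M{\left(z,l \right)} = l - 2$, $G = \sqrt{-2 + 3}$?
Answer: $-24709$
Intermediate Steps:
$G = 1$ ($G = \sqrt{1} = 1$)
$Z{\left(P,n \right)} = 70 + P + n$
$M{\left(z,l \right)} = -2 + l$
$q = -24738$ ($q = 3 + \left(\left(70 + 117 + 142\right) - 25070\right) = 3 + \left(329 - 25070\right) = 3 - 24741 = -24738$)
$D{\left(M{\left(\frac{1}{G + 11},9 \right)},57 \right)} + q = 29 - 24738 = -24709$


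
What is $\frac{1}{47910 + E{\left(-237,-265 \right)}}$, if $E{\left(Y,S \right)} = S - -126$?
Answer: $\frac{1}{47771} \approx 2.0933 \cdot 10^{-5}$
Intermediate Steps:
$E{\left(Y,S \right)} = 126 + S$ ($E{\left(Y,S \right)} = S + 126 = 126 + S$)
$\frac{1}{47910 + E{\left(-237,-265 \right)}} = \frac{1}{47910 + \left(126 - 265\right)} = \frac{1}{47910 - 139} = \frac{1}{47771}$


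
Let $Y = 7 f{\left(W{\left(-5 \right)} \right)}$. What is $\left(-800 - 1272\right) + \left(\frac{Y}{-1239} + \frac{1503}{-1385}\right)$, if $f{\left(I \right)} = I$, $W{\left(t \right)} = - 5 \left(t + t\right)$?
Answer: $- \frac{508275721}{245145} \approx -2073.4$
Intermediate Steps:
$W{\left(t \right)} = - 10 t$ ($W{\left(t \right)} = - 5 \cdot 2 t = - 10 t$)
$Y = 350$ ($Y = 7 \left(\left(-10\right) \left(-5\right)\right) = 7 \cdot 50 = 350$)
$\left(-800 - 1272\right) + \left(\frac{Y}{-1239} + \frac{1503}{-1385}\right) = \left(-800 - 1272\right) + \left(\frac{350}{-1239} + \frac{1503}{-1385}\right) = \left(-800 - 1272\right) + \left(350 \left(- \frac{1}{1239}\right) + 1503 \left(- \frac{1}{1385}\right)\right) = \left(-800 - 1272\right) - \frac{335281}{245145} = -2072 - \frac{335281}{245145} = - \frac{508275721}{245145}$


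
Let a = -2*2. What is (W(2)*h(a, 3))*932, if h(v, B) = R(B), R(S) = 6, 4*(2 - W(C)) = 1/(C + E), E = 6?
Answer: 44037/4 ≈ 11009.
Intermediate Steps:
W(C) = 2 - 1/(4*(6 + C)) (W(C) = 2 - 1/(4*(C + 6)) = 2 - 1/(4*(6 + C)))
a = -4
h(v, B) = 6
(W(2)*h(a, 3))*932 = (((47 + 8*2)/(4*(6 + 2)))*6)*932 = (((¼)*(47 + 16)/8)*6)*932 = (((¼)*(⅛)*63)*6)*932 = ((63/32)*6)*932 = (189/16)*932 = 44037/4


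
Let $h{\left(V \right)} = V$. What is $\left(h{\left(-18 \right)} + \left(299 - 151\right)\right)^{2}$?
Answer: $16900$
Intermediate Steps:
$\left(h{\left(-18 \right)} + \left(299 - 151\right)\right)^{2} = \left(-18 + \left(299 - 151\right)\right)^{2} = \left(-18 + 148\right)^{2} = 130^{2} = 16900$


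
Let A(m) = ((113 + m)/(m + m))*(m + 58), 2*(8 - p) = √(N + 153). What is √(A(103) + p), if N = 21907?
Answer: √(1875836 - 10609*√5515)/103 ≈ 10.127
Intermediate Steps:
p = 8 - √5515 (p = 8 - √(21907 + 153)/2 = 8 - √5515 ≈ -66.263)
A(m) = (58 + m)*(113 + m)/(2*m) (A(m) = ((113 + m)/((2*m)))*(58 + m) = ((113 + m)*(1/(2*m)))*(58 + m) = ((113 + m)/(2*m))*(58 + m) = (58 + m)*(113 + m)/(2*m))
√(A(103) + p) = √((½)*(6554 + 103*(171 + 103))/103 + (8 - √5515)) = √((½)*(1/103)*(6554 + 103*274) + (8 - √5515)) = √((½)*(1/103)*(6554 + 28222) + (8 - √5515)) = √((½)*(1/103)*34776 + (8 - √5515)) = √(17388/103 + (8 - √5515)) = √(18212/103 - √5515)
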